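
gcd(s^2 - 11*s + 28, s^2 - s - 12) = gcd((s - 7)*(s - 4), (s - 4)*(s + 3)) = s - 4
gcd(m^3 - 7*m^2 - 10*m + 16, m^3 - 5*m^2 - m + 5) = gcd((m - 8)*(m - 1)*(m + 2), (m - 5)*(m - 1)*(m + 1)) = m - 1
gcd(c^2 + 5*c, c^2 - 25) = c + 5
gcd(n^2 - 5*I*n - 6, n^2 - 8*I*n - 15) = n - 3*I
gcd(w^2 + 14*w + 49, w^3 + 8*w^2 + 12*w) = 1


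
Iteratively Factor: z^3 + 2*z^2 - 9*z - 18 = (z - 3)*(z^2 + 5*z + 6) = (z - 3)*(z + 3)*(z + 2)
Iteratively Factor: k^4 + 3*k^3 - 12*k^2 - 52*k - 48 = (k + 3)*(k^3 - 12*k - 16) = (k + 2)*(k + 3)*(k^2 - 2*k - 8) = (k + 2)^2*(k + 3)*(k - 4)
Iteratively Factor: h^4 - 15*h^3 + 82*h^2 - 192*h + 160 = (h - 4)*(h^3 - 11*h^2 + 38*h - 40) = (h - 4)^2*(h^2 - 7*h + 10) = (h - 5)*(h - 4)^2*(h - 2)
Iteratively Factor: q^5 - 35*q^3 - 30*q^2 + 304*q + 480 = (q - 5)*(q^4 + 5*q^3 - 10*q^2 - 80*q - 96) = (q - 5)*(q - 4)*(q^3 + 9*q^2 + 26*q + 24) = (q - 5)*(q - 4)*(q + 3)*(q^2 + 6*q + 8) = (q - 5)*(q - 4)*(q + 2)*(q + 3)*(q + 4)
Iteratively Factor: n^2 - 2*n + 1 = (n - 1)*(n - 1)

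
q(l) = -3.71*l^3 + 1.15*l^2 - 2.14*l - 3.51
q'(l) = -11.13*l^2 + 2.3*l - 2.14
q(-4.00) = 260.89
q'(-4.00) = -189.42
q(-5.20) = 560.37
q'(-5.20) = -315.06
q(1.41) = -14.64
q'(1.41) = -21.02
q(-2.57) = 72.56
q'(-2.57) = -81.56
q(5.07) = -468.30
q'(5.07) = -276.57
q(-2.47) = 64.70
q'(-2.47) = -75.72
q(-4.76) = 432.86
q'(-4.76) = -265.27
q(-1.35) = 10.60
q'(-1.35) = -25.53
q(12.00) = -6274.47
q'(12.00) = -1577.26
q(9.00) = -2634.21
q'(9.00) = -882.97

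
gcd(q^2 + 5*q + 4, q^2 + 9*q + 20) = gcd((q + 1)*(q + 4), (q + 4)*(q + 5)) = q + 4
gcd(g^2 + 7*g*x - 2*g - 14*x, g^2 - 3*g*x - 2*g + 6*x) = g - 2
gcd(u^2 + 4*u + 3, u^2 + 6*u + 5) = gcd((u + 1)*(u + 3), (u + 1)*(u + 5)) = u + 1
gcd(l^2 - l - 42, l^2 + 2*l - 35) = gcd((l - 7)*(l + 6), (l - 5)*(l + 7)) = 1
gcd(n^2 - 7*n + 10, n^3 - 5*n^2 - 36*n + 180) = n - 5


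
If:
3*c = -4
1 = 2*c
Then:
No Solution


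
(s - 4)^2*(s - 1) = s^3 - 9*s^2 + 24*s - 16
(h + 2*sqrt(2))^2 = h^2 + 4*sqrt(2)*h + 8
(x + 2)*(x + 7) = x^2 + 9*x + 14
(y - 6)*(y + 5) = y^2 - y - 30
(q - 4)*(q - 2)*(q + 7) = q^3 + q^2 - 34*q + 56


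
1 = 1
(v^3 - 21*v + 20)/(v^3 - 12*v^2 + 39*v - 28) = (v + 5)/(v - 7)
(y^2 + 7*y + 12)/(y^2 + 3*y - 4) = (y + 3)/(y - 1)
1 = 1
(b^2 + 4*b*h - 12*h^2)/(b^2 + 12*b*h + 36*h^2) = (b - 2*h)/(b + 6*h)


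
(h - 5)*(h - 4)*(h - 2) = h^3 - 11*h^2 + 38*h - 40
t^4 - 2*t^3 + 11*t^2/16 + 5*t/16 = t*(t - 5/4)*(t - 1)*(t + 1/4)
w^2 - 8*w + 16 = (w - 4)^2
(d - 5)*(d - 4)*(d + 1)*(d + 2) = d^4 - 6*d^3 - 5*d^2 + 42*d + 40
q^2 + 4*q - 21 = (q - 3)*(q + 7)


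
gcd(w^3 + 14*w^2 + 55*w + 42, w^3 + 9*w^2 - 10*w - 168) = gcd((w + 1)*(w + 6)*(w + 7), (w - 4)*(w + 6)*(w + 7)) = w^2 + 13*w + 42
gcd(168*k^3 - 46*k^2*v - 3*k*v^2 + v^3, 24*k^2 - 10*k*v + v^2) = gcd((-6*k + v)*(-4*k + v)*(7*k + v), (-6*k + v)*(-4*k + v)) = 24*k^2 - 10*k*v + v^2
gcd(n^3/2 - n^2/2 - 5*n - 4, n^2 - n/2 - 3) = 1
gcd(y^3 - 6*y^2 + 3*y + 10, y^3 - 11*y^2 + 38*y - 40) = y^2 - 7*y + 10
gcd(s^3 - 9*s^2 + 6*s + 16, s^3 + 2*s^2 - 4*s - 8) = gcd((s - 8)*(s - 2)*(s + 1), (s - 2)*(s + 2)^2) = s - 2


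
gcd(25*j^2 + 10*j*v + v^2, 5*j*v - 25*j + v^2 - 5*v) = 5*j + v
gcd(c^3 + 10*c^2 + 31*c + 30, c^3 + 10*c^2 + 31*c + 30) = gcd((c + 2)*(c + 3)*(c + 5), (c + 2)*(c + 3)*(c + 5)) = c^3 + 10*c^2 + 31*c + 30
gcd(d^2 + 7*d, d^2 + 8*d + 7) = d + 7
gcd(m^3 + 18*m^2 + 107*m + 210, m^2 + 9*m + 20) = m + 5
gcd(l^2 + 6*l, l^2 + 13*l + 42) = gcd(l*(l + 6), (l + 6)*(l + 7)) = l + 6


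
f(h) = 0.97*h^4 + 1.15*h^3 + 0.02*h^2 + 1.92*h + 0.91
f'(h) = 3.88*h^3 + 3.45*h^2 + 0.04*h + 1.92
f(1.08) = 5.78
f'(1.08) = 10.87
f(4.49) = 508.27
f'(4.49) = 422.87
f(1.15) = 6.59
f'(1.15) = 12.43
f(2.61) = 71.52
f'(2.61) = 94.51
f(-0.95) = -1.09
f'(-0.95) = 1.67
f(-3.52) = 93.16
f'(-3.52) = -124.70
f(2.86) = 98.37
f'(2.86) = 121.02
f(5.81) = 1343.57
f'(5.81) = 879.57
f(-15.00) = 45201.61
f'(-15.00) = -12317.43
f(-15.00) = 45201.61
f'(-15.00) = -12317.43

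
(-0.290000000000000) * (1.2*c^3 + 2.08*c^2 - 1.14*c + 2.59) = -0.348*c^3 - 0.6032*c^2 + 0.3306*c - 0.7511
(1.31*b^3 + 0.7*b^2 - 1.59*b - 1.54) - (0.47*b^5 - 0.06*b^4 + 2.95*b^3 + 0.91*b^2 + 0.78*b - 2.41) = -0.47*b^5 + 0.06*b^4 - 1.64*b^3 - 0.21*b^2 - 2.37*b + 0.87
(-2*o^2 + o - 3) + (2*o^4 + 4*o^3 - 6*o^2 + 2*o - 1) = 2*o^4 + 4*o^3 - 8*o^2 + 3*o - 4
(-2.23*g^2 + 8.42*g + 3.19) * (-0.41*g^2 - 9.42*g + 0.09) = 0.9143*g^4 + 17.5544*g^3 - 80.825*g^2 - 29.292*g + 0.2871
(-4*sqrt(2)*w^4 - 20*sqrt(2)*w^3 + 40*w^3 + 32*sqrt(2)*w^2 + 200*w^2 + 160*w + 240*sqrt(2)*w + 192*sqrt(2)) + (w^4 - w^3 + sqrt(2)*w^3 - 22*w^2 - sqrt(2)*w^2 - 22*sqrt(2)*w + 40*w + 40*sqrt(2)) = -4*sqrt(2)*w^4 + w^4 - 19*sqrt(2)*w^3 + 39*w^3 + 31*sqrt(2)*w^2 + 178*w^2 + 200*w + 218*sqrt(2)*w + 232*sqrt(2)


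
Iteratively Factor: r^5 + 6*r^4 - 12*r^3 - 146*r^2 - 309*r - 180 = (r + 3)*(r^4 + 3*r^3 - 21*r^2 - 83*r - 60) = (r - 5)*(r + 3)*(r^3 + 8*r^2 + 19*r + 12) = (r - 5)*(r + 1)*(r + 3)*(r^2 + 7*r + 12) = (r - 5)*(r + 1)*(r + 3)^2*(r + 4)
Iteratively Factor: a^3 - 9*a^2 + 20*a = (a)*(a^2 - 9*a + 20) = a*(a - 4)*(a - 5)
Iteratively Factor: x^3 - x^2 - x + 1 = (x - 1)*(x^2 - 1) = (x - 1)*(x + 1)*(x - 1)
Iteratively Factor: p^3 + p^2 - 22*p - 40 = (p + 4)*(p^2 - 3*p - 10) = (p + 2)*(p + 4)*(p - 5)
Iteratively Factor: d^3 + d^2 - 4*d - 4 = (d + 1)*(d^2 - 4) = (d + 1)*(d + 2)*(d - 2)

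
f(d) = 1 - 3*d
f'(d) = -3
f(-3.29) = 10.87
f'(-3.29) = -3.00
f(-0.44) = 2.32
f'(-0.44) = -3.00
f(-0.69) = 3.07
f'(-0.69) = -3.00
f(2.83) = -7.49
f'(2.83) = -3.00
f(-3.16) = 10.48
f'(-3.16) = -3.00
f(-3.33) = 10.99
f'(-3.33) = -3.00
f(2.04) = -5.12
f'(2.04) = -3.00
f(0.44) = -0.32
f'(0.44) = -3.00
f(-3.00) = 10.00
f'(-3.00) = -3.00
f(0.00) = 1.00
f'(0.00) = -3.00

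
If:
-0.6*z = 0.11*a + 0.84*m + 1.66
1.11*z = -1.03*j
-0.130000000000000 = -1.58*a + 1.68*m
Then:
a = -0.666666666666667*z - 1.77222222222222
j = -1.07766990291262*z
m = -0.626984126984127*z - 1.74411375661376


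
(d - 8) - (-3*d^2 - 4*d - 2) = 3*d^2 + 5*d - 6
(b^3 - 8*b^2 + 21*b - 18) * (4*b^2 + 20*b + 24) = 4*b^5 - 12*b^4 - 52*b^3 + 156*b^2 + 144*b - 432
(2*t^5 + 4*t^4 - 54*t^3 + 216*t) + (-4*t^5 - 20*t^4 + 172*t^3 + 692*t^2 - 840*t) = -2*t^5 - 16*t^4 + 118*t^3 + 692*t^2 - 624*t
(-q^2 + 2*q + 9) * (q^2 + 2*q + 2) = -q^4 + 11*q^2 + 22*q + 18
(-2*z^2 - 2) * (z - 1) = -2*z^3 + 2*z^2 - 2*z + 2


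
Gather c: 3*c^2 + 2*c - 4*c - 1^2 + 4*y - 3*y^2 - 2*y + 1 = 3*c^2 - 2*c - 3*y^2 + 2*y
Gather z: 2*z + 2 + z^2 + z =z^2 + 3*z + 2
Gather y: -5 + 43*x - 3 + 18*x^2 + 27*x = 18*x^2 + 70*x - 8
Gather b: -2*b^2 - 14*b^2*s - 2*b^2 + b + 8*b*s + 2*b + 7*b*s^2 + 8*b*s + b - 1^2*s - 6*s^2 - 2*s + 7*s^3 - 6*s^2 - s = b^2*(-14*s - 4) + b*(7*s^2 + 16*s + 4) + 7*s^3 - 12*s^2 - 4*s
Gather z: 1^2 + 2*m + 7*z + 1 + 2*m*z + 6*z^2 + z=2*m + 6*z^2 + z*(2*m + 8) + 2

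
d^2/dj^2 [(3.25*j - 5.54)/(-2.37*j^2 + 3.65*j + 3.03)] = ((3.25*j - 5.54)*(4.74*j - 3.65)*(9.48*j - 7.3) + (46.215*j - 49.9846)*(-2.37*j^2 + 3.65*j + 3.03))/(-2.37*j^2 + 3.65*j + 3.03)^3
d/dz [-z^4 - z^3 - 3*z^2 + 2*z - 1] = -4*z^3 - 3*z^2 - 6*z + 2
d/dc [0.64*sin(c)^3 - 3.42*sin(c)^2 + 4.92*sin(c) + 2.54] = (1.92*sin(c)^2 - 6.84*sin(c) + 4.92)*cos(c)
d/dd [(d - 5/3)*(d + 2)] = 2*d + 1/3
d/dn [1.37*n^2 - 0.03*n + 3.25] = 2.74*n - 0.03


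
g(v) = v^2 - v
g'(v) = 2*v - 1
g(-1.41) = 3.40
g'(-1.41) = -3.82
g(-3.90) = 19.11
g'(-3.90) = -8.80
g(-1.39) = 3.32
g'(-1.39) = -3.78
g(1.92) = 1.77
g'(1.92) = 2.84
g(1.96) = 1.88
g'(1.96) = 2.92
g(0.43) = -0.25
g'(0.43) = -0.14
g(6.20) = 32.24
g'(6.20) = 11.40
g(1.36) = 0.49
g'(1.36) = 1.72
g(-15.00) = 240.00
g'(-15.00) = -31.00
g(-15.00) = 240.00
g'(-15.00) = -31.00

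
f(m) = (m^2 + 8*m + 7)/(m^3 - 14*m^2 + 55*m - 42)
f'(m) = (2*m + 8)/(m^3 - 14*m^2 + 55*m - 42) + (-3*m^2 + 28*m - 55)*(m^2 + 8*m + 7)/(m^3 - 14*m^2 + 55*m - 42)^2 = (-m^4 - 16*m^3 + 146*m^2 + 112*m - 721)/(m^6 - 28*m^5 + 306*m^4 - 1624*m^3 + 4201*m^2 - 4620*m + 1764)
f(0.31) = -0.36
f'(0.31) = -0.98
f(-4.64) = 0.01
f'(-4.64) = 0.01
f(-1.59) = 0.02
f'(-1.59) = -0.02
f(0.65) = -1.06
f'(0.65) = -4.18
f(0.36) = -0.42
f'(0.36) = -1.15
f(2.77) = 1.52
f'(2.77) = 0.53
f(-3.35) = 0.02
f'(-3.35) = 0.01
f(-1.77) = 0.02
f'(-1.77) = -0.01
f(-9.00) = -0.00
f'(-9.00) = 0.00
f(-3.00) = 0.02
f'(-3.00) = 0.00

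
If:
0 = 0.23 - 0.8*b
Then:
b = 0.29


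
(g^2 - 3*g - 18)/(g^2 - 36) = (g + 3)/(g + 6)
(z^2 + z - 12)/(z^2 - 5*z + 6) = (z + 4)/(z - 2)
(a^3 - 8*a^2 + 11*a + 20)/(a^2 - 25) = (a^2 - 3*a - 4)/(a + 5)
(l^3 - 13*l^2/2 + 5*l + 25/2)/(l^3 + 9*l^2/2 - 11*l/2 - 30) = (l^2 - 4*l - 5)/(l^2 + 7*l + 12)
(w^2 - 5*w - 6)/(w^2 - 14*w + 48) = (w + 1)/(w - 8)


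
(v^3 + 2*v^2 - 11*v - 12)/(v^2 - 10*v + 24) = (v^3 + 2*v^2 - 11*v - 12)/(v^2 - 10*v + 24)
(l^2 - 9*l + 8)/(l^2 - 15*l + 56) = (l - 1)/(l - 7)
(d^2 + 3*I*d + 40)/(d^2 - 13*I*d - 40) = (d + 8*I)/(d - 8*I)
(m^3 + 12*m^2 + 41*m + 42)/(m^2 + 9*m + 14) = m + 3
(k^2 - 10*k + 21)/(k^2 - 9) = (k - 7)/(k + 3)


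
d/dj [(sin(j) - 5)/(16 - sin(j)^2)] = (sin(j)^2 - 10*sin(j) + 16)*cos(j)/(sin(j)^2 - 16)^2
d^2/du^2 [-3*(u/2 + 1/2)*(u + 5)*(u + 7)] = -9*u - 39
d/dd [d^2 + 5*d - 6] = 2*d + 5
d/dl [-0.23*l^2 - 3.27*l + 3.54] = -0.46*l - 3.27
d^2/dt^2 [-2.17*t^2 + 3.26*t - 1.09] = -4.34000000000000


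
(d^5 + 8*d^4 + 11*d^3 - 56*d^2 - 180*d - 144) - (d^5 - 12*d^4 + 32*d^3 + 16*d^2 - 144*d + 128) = 20*d^4 - 21*d^3 - 72*d^2 - 36*d - 272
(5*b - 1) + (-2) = 5*b - 3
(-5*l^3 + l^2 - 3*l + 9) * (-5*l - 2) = 25*l^4 + 5*l^3 + 13*l^2 - 39*l - 18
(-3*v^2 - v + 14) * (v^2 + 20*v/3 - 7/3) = -3*v^4 - 21*v^3 + 43*v^2/3 + 287*v/3 - 98/3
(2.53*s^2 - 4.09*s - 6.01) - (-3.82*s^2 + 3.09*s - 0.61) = 6.35*s^2 - 7.18*s - 5.4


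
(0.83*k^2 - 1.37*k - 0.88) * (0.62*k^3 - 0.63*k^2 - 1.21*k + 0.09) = 0.5146*k^5 - 1.3723*k^4 - 0.6868*k^3 + 2.2868*k^2 + 0.9415*k - 0.0792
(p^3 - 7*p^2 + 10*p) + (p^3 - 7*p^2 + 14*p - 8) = 2*p^3 - 14*p^2 + 24*p - 8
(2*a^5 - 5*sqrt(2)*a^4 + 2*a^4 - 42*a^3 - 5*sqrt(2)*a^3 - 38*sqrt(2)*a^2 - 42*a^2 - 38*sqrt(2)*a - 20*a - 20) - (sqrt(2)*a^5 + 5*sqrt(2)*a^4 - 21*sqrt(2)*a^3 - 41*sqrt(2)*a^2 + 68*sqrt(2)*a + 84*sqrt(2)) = -sqrt(2)*a^5 + 2*a^5 - 10*sqrt(2)*a^4 + 2*a^4 - 42*a^3 + 16*sqrt(2)*a^3 - 42*a^2 + 3*sqrt(2)*a^2 - 106*sqrt(2)*a - 20*a - 84*sqrt(2) - 20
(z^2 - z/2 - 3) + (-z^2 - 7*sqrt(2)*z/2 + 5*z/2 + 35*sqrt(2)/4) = -7*sqrt(2)*z/2 + 2*z - 3 + 35*sqrt(2)/4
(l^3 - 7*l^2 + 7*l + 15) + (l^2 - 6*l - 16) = l^3 - 6*l^2 + l - 1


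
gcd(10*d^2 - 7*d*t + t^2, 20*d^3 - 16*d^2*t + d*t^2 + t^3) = -2*d + t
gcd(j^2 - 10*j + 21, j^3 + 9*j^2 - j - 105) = j - 3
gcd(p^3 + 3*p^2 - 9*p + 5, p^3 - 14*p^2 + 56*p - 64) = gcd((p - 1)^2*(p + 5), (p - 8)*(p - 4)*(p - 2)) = 1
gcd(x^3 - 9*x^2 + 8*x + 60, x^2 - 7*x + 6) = x - 6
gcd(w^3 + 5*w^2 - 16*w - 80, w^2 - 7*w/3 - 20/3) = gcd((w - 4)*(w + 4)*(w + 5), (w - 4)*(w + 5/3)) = w - 4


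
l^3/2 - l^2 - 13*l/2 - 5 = (l/2 + 1)*(l - 5)*(l + 1)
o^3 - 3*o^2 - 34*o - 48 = (o - 8)*(o + 2)*(o + 3)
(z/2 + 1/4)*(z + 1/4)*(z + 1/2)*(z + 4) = z^4/2 + 21*z^3/8 + 11*z^2/4 + 33*z/32 + 1/8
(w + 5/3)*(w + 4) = w^2 + 17*w/3 + 20/3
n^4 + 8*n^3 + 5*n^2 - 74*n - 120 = (n - 3)*(n + 2)*(n + 4)*(n + 5)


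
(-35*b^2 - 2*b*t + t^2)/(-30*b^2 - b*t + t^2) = (-7*b + t)/(-6*b + t)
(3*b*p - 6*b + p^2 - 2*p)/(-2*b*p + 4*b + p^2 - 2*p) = (3*b + p)/(-2*b + p)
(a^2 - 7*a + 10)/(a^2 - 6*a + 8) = (a - 5)/(a - 4)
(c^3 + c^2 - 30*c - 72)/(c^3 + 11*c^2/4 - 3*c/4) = 4*(c^2 - 2*c - 24)/(c*(4*c - 1))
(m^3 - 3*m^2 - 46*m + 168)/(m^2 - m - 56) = (m^2 - 10*m + 24)/(m - 8)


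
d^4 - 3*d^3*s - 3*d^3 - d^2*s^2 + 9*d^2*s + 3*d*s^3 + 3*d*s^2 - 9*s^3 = (d - 3)*(d - 3*s)*(d - s)*(d + s)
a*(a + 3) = a^2 + 3*a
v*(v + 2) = v^2 + 2*v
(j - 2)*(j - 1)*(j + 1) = j^3 - 2*j^2 - j + 2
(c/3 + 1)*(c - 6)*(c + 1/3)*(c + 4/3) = c^4/3 - 4*c^3/9 - 203*c^2/27 - 94*c/9 - 8/3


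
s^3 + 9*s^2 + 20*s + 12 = (s + 1)*(s + 2)*(s + 6)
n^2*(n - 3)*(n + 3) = n^4 - 9*n^2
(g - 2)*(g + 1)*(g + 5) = g^3 + 4*g^2 - 7*g - 10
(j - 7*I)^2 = j^2 - 14*I*j - 49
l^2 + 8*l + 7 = (l + 1)*(l + 7)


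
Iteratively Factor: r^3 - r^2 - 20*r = (r)*(r^2 - r - 20) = r*(r - 5)*(r + 4)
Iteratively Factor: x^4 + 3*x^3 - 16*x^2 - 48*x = (x + 3)*(x^3 - 16*x) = (x - 4)*(x + 3)*(x^2 + 4*x) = x*(x - 4)*(x + 3)*(x + 4)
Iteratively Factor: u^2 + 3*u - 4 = (u + 4)*(u - 1)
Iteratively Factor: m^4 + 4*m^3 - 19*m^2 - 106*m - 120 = (m + 2)*(m^3 + 2*m^2 - 23*m - 60) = (m - 5)*(m + 2)*(m^2 + 7*m + 12) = (m - 5)*(m + 2)*(m + 4)*(m + 3)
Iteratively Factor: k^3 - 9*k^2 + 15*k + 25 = (k + 1)*(k^2 - 10*k + 25) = (k - 5)*(k + 1)*(k - 5)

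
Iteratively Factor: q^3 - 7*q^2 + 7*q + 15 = (q - 3)*(q^2 - 4*q - 5) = (q - 3)*(q + 1)*(q - 5)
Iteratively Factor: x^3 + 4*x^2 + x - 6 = (x + 3)*(x^2 + x - 2) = (x - 1)*(x + 3)*(x + 2)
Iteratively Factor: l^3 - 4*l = (l + 2)*(l^2 - 2*l) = (l - 2)*(l + 2)*(l)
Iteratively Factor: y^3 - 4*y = (y - 2)*(y^2 + 2*y) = y*(y - 2)*(y + 2)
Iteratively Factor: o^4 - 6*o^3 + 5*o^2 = (o - 5)*(o^3 - o^2) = o*(o - 5)*(o^2 - o) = o^2*(o - 5)*(o - 1)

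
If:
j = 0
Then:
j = 0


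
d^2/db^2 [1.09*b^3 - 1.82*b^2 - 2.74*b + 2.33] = 6.54*b - 3.64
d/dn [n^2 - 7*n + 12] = 2*n - 7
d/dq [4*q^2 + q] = 8*q + 1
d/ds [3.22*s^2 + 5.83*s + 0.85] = 6.44*s + 5.83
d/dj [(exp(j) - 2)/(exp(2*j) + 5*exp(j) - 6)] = (-(exp(j) - 2)*(2*exp(j) + 5) + exp(2*j) + 5*exp(j) - 6)*exp(j)/(exp(2*j) + 5*exp(j) - 6)^2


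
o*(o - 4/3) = o^2 - 4*o/3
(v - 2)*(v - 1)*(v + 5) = v^3 + 2*v^2 - 13*v + 10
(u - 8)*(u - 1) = u^2 - 9*u + 8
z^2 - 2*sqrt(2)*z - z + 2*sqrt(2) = (z - 1)*(z - 2*sqrt(2))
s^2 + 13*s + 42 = (s + 6)*(s + 7)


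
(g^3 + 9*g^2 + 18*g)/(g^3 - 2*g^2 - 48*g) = (g + 3)/(g - 8)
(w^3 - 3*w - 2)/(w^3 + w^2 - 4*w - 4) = (w + 1)/(w + 2)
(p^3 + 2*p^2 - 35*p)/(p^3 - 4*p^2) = (p^2 + 2*p - 35)/(p*(p - 4))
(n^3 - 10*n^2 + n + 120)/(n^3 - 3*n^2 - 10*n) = (n^2 - 5*n - 24)/(n*(n + 2))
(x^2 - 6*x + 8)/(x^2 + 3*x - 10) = (x - 4)/(x + 5)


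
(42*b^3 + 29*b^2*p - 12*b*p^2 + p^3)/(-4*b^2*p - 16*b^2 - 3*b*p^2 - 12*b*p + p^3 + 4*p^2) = (42*b^2 - 13*b*p + p^2)/(-4*b*p - 16*b + p^2 + 4*p)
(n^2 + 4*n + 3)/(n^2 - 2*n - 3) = (n + 3)/(n - 3)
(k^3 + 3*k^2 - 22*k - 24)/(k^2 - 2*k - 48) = (k^2 - 3*k - 4)/(k - 8)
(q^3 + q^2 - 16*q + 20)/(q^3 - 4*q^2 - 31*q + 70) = (q - 2)/(q - 7)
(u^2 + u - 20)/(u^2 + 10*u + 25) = (u - 4)/(u + 5)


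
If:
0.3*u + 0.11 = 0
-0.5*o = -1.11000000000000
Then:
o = 2.22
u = -0.37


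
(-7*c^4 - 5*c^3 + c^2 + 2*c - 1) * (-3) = 21*c^4 + 15*c^3 - 3*c^2 - 6*c + 3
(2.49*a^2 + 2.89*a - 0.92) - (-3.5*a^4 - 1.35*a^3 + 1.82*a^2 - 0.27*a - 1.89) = 3.5*a^4 + 1.35*a^3 + 0.67*a^2 + 3.16*a + 0.97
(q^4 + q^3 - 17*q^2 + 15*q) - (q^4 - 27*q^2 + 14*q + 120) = q^3 + 10*q^2 + q - 120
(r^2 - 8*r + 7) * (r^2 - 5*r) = r^4 - 13*r^3 + 47*r^2 - 35*r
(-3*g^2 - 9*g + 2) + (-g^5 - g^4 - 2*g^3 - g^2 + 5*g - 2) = -g^5 - g^4 - 2*g^3 - 4*g^2 - 4*g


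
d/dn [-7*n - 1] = -7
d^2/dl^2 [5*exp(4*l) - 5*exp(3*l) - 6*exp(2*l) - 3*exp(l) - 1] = (80*exp(3*l) - 45*exp(2*l) - 24*exp(l) - 3)*exp(l)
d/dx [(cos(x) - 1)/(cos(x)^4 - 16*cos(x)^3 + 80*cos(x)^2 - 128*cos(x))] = (3*cos(x)^3 - 24*cos(x)^2 + 32*cos(x) - 32)*sin(x)/((cos(x) - 8)^2*(cos(x) - 4)^3*cos(x)^2)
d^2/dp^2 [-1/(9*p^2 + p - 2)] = 2*(81*p^2 + 9*p - (18*p + 1)^2 - 18)/(9*p^2 + p - 2)^3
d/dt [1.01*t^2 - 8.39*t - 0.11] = 2.02*t - 8.39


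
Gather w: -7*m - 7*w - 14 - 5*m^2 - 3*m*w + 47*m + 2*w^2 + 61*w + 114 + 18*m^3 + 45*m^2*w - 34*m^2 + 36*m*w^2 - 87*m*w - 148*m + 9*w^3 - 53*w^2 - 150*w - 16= 18*m^3 - 39*m^2 - 108*m + 9*w^3 + w^2*(36*m - 51) + w*(45*m^2 - 90*m - 96) + 84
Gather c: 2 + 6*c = 6*c + 2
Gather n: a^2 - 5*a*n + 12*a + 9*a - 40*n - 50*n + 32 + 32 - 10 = a^2 + 21*a + n*(-5*a - 90) + 54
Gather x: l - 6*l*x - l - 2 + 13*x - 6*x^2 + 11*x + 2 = -6*x^2 + x*(24 - 6*l)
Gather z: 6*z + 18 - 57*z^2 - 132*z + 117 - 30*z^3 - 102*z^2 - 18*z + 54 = -30*z^3 - 159*z^2 - 144*z + 189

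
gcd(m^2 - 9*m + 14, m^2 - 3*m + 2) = m - 2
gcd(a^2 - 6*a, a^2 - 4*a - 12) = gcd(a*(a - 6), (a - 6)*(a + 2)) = a - 6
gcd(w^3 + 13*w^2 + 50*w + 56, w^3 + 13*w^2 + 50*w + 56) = w^3 + 13*w^2 + 50*w + 56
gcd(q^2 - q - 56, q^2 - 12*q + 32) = q - 8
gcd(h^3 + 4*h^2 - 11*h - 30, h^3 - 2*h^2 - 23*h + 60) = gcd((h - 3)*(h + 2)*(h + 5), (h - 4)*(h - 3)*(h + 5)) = h^2 + 2*h - 15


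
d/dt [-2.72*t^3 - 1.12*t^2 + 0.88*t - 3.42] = -8.16*t^2 - 2.24*t + 0.88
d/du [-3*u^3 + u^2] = u*(2 - 9*u)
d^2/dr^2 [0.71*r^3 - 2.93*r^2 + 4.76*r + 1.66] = 4.26*r - 5.86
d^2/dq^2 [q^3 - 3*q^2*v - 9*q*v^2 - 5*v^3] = 6*q - 6*v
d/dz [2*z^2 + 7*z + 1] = 4*z + 7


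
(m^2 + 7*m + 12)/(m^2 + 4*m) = (m + 3)/m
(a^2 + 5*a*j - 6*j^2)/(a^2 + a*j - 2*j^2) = (a + 6*j)/(a + 2*j)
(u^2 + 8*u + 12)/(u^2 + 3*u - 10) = (u^2 + 8*u + 12)/(u^2 + 3*u - 10)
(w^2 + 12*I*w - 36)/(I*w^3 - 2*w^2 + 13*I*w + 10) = (w^2 + 12*I*w - 36)/(I*w^3 - 2*w^2 + 13*I*w + 10)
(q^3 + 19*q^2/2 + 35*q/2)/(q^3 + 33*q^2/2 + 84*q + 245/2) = q/(q + 7)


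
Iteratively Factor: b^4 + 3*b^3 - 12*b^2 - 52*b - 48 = (b + 2)*(b^3 + b^2 - 14*b - 24) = (b + 2)*(b + 3)*(b^2 - 2*b - 8) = (b - 4)*(b + 2)*(b + 3)*(b + 2)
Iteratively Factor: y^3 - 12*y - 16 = (y - 4)*(y^2 + 4*y + 4) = (y - 4)*(y + 2)*(y + 2)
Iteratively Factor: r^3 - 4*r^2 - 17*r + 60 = (r + 4)*(r^2 - 8*r + 15) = (r - 3)*(r + 4)*(r - 5)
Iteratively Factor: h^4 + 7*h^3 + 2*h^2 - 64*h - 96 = (h + 4)*(h^3 + 3*h^2 - 10*h - 24) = (h - 3)*(h + 4)*(h^2 + 6*h + 8) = (h - 3)*(h + 2)*(h + 4)*(h + 4)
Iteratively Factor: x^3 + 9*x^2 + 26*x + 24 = (x + 2)*(x^2 + 7*x + 12) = (x + 2)*(x + 3)*(x + 4)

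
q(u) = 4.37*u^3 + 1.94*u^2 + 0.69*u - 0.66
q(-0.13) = -0.73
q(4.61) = 471.89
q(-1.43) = -10.46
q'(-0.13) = 0.41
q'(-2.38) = 65.72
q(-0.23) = -0.77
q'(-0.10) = 0.43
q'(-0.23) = 0.49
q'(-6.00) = 449.37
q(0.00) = -0.66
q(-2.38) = -50.23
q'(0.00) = 0.69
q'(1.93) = 57.01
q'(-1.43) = 21.95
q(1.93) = 39.31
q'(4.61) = 297.19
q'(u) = 13.11*u^2 + 3.88*u + 0.69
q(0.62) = 1.56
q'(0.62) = 8.14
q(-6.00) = -878.88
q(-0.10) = -0.71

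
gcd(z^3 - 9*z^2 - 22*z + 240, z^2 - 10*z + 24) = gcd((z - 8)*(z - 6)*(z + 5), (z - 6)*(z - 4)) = z - 6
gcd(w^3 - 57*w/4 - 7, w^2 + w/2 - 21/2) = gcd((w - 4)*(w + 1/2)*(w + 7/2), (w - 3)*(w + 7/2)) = w + 7/2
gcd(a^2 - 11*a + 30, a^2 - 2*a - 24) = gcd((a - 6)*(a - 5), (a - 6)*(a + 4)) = a - 6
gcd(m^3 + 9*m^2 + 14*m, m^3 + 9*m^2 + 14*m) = m^3 + 9*m^2 + 14*m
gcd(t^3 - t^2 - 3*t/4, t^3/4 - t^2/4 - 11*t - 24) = 1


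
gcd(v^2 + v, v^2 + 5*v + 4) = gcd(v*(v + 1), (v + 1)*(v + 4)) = v + 1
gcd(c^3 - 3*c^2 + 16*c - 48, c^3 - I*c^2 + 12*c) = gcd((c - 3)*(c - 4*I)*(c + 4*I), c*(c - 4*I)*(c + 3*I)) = c - 4*I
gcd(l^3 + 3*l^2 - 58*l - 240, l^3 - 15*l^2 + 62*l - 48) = l - 8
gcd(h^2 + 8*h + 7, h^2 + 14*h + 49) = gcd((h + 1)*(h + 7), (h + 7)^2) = h + 7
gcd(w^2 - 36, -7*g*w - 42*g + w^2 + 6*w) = w + 6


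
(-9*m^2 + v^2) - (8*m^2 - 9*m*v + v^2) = -17*m^2 + 9*m*v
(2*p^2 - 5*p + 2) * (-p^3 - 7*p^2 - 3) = -2*p^5 - 9*p^4 + 33*p^3 - 20*p^2 + 15*p - 6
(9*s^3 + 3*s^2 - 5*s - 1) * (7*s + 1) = 63*s^4 + 30*s^3 - 32*s^2 - 12*s - 1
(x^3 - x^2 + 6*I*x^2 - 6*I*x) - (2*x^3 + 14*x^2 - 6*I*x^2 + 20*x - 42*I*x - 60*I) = -x^3 - 15*x^2 + 12*I*x^2 - 20*x + 36*I*x + 60*I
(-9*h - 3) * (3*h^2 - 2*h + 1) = -27*h^3 + 9*h^2 - 3*h - 3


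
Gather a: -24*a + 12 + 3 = 15 - 24*a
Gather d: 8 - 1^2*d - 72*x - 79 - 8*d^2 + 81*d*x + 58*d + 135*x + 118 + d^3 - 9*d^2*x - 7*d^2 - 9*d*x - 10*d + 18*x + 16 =d^3 + d^2*(-9*x - 15) + d*(72*x + 47) + 81*x + 63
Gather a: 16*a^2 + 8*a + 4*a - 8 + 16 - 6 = 16*a^2 + 12*a + 2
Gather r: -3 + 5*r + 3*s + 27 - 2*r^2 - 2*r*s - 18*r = -2*r^2 + r*(-2*s - 13) + 3*s + 24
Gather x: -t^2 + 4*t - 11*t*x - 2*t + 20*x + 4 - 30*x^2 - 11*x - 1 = -t^2 + 2*t - 30*x^2 + x*(9 - 11*t) + 3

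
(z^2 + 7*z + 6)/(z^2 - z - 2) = (z + 6)/(z - 2)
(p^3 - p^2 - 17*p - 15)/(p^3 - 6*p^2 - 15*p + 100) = (p^2 + 4*p + 3)/(p^2 - p - 20)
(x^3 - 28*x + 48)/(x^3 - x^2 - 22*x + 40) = (x + 6)/(x + 5)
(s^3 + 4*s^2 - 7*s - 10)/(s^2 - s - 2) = s + 5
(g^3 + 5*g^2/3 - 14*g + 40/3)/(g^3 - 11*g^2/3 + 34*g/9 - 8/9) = 3*(g + 5)/(3*g - 1)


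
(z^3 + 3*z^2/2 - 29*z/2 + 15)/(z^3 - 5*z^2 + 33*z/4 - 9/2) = 2*(z + 5)/(2*z - 3)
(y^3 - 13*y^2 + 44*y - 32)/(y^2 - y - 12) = (y^2 - 9*y + 8)/(y + 3)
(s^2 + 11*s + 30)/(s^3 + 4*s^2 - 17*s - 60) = (s + 6)/(s^2 - s - 12)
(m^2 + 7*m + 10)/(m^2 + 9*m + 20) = (m + 2)/(m + 4)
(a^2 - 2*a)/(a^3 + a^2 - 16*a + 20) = a/(a^2 + 3*a - 10)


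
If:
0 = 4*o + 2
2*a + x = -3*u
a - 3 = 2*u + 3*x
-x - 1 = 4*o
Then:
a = 16/7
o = -1/2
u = -13/7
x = 1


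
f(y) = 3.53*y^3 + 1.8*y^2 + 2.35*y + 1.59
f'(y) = 10.59*y^2 + 3.6*y + 2.35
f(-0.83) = -1.14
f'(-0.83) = 6.66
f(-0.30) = 0.95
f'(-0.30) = 2.22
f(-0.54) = 0.29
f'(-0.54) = 3.49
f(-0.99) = -2.40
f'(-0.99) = 9.17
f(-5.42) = -520.32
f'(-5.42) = 293.93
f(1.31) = 15.69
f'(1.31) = 25.24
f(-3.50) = -135.93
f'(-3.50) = 119.48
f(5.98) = 834.89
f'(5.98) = 402.58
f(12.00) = 6388.83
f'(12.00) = 1570.51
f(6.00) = 842.97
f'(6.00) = 405.19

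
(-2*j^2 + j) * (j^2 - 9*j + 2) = -2*j^4 + 19*j^3 - 13*j^2 + 2*j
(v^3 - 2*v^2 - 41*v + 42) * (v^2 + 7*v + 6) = v^5 + 5*v^4 - 49*v^3 - 257*v^2 + 48*v + 252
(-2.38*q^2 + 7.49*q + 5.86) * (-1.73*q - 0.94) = 4.1174*q^3 - 10.7205*q^2 - 17.1784*q - 5.5084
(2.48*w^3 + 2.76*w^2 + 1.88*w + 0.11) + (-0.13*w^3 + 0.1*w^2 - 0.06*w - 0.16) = 2.35*w^3 + 2.86*w^2 + 1.82*w - 0.05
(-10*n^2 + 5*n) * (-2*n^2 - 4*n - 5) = 20*n^4 + 30*n^3 + 30*n^2 - 25*n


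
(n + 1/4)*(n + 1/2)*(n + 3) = n^3 + 15*n^2/4 + 19*n/8 + 3/8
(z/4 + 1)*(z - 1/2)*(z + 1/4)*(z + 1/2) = z^4/4 + 17*z^3/16 + 3*z^2/16 - 17*z/64 - 1/16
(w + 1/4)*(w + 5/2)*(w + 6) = w^3 + 35*w^2/4 + 137*w/8 + 15/4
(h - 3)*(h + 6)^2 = h^3 + 9*h^2 - 108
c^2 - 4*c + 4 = (c - 2)^2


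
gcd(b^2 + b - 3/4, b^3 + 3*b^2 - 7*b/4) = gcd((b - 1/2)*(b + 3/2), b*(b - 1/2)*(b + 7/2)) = b - 1/2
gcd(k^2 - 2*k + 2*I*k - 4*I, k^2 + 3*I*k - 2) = k + 2*I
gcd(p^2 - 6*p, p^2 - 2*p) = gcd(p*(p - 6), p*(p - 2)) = p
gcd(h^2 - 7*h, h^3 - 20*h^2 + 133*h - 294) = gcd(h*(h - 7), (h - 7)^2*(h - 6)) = h - 7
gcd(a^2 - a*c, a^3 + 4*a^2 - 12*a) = a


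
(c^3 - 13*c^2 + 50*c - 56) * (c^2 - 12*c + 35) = c^5 - 25*c^4 + 241*c^3 - 1111*c^2 + 2422*c - 1960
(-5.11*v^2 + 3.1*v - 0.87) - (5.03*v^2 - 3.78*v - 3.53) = -10.14*v^2 + 6.88*v + 2.66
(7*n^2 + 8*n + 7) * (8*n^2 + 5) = 56*n^4 + 64*n^3 + 91*n^2 + 40*n + 35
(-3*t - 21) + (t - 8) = -2*t - 29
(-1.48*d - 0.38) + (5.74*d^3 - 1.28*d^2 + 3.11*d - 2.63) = 5.74*d^3 - 1.28*d^2 + 1.63*d - 3.01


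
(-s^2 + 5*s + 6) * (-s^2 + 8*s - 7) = s^4 - 13*s^3 + 41*s^2 + 13*s - 42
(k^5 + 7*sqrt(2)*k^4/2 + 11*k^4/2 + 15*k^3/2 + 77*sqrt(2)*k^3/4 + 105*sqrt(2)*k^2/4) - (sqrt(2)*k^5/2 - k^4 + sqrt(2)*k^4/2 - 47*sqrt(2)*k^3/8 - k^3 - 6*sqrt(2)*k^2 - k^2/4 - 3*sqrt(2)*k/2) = -sqrt(2)*k^5/2 + k^5 + 3*sqrt(2)*k^4 + 13*k^4/2 + 17*k^3/2 + 201*sqrt(2)*k^3/8 + k^2/4 + 129*sqrt(2)*k^2/4 + 3*sqrt(2)*k/2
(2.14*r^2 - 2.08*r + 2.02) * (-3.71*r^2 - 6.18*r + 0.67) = -7.9394*r^4 - 5.5084*r^3 + 6.794*r^2 - 13.8772*r + 1.3534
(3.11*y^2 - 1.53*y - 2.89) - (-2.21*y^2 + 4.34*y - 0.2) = 5.32*y^2 - 5.87*y - 2.69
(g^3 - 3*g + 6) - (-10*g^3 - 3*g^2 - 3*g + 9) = 11*g^3 + 3*g^2 - 3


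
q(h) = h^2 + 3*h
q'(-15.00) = -27.00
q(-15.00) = 180.00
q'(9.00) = 21.00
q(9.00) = 108.00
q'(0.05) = 3.10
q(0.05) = 0.15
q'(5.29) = 13.58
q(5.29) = 43.85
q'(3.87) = 10.74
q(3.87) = 26.59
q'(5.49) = 13.98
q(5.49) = 46.61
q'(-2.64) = -2.28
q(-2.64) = -0.95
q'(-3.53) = -4.06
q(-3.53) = 1.87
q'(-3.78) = -4.56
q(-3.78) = 2.95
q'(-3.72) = -4.44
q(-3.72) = 2.68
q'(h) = 2*h + 3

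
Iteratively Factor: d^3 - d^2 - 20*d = (d - 5)*(d^2 + 4*d) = d*(d - 5)*(d + 4)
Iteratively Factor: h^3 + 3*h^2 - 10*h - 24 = (h + 2)*(h^2 + h - 12) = (h - 3)*(h + 2)*(h + 4)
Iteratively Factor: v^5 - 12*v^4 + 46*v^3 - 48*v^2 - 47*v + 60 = (v + 1)*(v^4 - 13*v^3 + 59*v^2 - 107*v + 60) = (v - 5)*(v + 1)*(v^3 - 8*v^2 + 19*v - 12) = (v - 5)*(v - 4)*(v + 1)*(v^2 - 4*v + 3) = (v - 5)*(v - 4)*(v - 3)*(v + 1)*(v - 1)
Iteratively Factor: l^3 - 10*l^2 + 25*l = (l - 5)*(l^2 - 5*l) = (l - 5)^2*(l)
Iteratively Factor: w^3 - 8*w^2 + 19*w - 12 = (w - 4)*(w^2 - 4*w + 3) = (w - 4)*(w - 1)*(w - 3)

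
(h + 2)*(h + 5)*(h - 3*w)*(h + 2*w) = h^4 - h^3*w + 7*h^3 - 6*h^2*w^2 - 7*h^2*w + 10*h^2 - 42*h*w^2 - 10*h*w - 60*w^2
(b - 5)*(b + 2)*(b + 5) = b^3 + 2*b^2 - 25*b - 50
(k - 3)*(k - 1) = k^2 - 4*k + 3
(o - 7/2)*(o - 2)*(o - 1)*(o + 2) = o^4 - 9*o^3/2 - o^2/2 + 18*o - 14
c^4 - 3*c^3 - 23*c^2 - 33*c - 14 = (c - 7)*(c + 1)^2*(c + 2)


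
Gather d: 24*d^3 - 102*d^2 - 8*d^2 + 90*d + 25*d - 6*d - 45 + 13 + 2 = 24*d^3 - 110*d^2 + 109*d - 30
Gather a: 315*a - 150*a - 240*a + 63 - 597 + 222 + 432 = 120 - 75*a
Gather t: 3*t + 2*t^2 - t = 2*t^2 + 2*t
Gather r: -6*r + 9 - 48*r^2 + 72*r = -48*r^2 + 66*r + 9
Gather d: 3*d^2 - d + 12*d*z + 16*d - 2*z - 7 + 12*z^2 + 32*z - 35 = 3*d^2 + d*(12*z + 15) + 12*z^2 + 30*z - 42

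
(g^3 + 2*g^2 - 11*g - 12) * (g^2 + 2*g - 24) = g^5 + 4*g^4 - 31*g^3 - 82*g^2 + 240*g + 288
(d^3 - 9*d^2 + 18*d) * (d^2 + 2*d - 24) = d^5 - 7*d^4 - 24*d^3 + 252*d^2 - 432*d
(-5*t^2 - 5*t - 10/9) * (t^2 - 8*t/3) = -5*t^4 + 25*t^3/3 + 110*t^2/9 + 80*t/27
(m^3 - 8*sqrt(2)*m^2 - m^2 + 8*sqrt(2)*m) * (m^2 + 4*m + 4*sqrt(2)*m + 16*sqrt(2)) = m^5 - 4*sqrt(2)*m^4 + 3*m^4 - 68*m^3 - 12*sqrt(2)*m^3 - 192*m^2 + 16*sqrt(2)*m^2 + 256*m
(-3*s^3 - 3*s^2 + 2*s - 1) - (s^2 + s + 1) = -3*s^3 - 4*s^2 + s - 2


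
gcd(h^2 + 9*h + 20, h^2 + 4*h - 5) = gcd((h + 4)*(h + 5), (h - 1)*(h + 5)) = h + 5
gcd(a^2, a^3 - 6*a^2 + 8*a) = a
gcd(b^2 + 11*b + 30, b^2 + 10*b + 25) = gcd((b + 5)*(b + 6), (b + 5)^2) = b + 5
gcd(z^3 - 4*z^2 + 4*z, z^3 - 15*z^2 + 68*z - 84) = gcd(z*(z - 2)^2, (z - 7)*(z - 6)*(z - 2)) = z - 2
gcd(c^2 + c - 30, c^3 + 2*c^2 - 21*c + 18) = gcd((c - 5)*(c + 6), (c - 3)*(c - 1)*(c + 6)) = c + 6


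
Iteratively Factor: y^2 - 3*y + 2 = (y - 2)*(y - 1)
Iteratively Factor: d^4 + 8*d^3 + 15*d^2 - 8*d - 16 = (d + 1)*(d^3 + 7*d^2 + 8*d - 16) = (d + 1)*(d + 4)*(d^2 + 3*d - 4) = (d + 1)*(d + 4)^2*(d - 1)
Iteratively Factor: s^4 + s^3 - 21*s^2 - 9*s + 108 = (s - 3)*(s^3 + 4*s^2 - 9*s - 36) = (s - 3)*(s + 4)*(s^2 - 9) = (s - 3)^2*(s + 4)*(s + 3)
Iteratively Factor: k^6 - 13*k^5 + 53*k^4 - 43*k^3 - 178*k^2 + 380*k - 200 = (k - 5)*(k^5 - 8*k^4 + 13*k^3 + 22*k^2 - 68*k + 40) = (k - 5)*(k + 2)*(k^4 - 10*k^3 + 33*k^2 - 44*k + 20) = (k - 5)*(k - 1)*(k + 2)*(k^3 - 9*k^2 + 24*k - 20) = (k - 5)^2*(k - 1)*(k + 2)*(k^2 - 4*k + 4) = (k - 5)^2*(k - 2)*(k - 1)*(k + 2)*(k - 2)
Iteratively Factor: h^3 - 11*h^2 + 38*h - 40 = (h - 5)*(h^2 - 6*h + 8) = (h - 5)*(h - 4)*(h - 2)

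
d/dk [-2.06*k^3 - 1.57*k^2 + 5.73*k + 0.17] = -6.18*k^2 - 3.14*k + 5.73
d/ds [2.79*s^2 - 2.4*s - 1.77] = 5.58*s - 2.4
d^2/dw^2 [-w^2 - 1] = -2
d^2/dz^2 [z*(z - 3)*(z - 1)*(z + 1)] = 12*z^2 - 18*z - 2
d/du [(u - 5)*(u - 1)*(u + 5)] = 3*u^2 - 2*u - 25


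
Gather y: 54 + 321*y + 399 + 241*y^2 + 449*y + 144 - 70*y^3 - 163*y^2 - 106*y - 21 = -70*y^3 + 78*y^2 + 664*y + 576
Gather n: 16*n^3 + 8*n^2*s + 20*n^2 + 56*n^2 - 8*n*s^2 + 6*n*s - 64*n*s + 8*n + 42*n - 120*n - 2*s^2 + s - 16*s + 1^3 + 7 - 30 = 16*n^3 + n^2*(8*s + 76) + n*(-8*s^2 - 58*s - 70) - 2*s^2 - 15*s - 22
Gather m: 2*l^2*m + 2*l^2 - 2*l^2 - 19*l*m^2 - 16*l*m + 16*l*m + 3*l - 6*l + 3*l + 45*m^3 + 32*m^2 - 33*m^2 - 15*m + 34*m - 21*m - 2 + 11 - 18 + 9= 45*m^3 + m^2*(-19*l - 1) + m*(2*l^2 - 2)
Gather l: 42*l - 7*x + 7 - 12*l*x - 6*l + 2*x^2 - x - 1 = l*(36 - 12*x) + 2*x^2 - 8*x + 6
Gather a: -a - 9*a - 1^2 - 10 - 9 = -10*a - 20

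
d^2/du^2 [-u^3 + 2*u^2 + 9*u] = 4 - 6*u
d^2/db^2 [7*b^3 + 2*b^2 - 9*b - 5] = 42*b + 4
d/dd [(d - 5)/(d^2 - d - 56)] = (d^2 - d - (d - 5)*(2*d - 1) - 56)/(-d^2 + d + 56)^2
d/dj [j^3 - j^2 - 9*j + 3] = 3*j^2 - 2*j - 9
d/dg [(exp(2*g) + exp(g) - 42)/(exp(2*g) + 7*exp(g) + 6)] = 6*(exp(2*g) + 16*exp(g) + 50)*exp(g)/(exp(4*g) + 14*exp(3*g) + 61*exp(2*g) + 84*exp(g) + 36)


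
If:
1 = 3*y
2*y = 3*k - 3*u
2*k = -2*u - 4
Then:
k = -8/9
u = -10/9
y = 1/3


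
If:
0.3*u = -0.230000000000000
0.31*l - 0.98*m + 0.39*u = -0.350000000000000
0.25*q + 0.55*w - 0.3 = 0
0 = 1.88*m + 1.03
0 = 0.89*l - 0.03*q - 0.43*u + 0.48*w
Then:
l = -1.90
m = -0.55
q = -4.42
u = -0.77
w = 2.55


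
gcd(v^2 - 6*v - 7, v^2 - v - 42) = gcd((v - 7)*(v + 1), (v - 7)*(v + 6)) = v - 7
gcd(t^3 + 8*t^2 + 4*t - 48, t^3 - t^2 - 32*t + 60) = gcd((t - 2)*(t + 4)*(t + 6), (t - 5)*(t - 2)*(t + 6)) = t^2 + 4*t - 12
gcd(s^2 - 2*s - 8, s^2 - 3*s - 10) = s + 2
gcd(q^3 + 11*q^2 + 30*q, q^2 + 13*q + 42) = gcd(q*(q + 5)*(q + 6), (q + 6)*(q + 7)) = q + 6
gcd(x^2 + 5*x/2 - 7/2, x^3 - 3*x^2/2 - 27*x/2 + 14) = x^2 + 5*x/2 - 7/2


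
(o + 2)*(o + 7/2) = o^2 + 11*o/2 + 7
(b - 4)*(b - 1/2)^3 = b^4 - 11*b^3/2 + 27*b^2/4 - 25*b/8 + 1/2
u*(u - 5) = u^2 - 5*u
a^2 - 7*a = a*(a - 7)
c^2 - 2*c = c*(c - 2)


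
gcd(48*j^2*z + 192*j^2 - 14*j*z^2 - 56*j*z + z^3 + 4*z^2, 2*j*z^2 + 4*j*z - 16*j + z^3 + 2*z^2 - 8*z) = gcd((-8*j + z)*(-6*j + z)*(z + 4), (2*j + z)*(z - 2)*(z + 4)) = z + 4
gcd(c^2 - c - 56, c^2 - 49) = c + 7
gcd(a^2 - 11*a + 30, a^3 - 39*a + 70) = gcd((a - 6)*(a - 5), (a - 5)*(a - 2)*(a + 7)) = a - 5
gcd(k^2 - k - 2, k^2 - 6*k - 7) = k + 1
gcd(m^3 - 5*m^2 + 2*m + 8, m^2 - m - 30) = 1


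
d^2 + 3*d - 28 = (d - 4)*(d + 7)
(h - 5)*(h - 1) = h^2 - 6*h + 5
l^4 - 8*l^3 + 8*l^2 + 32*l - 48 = (l - 6)*(l - 2)^2*(l + 2)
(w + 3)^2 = w^2 + 6*w + 9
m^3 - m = m*(m - 1)*(m + 1)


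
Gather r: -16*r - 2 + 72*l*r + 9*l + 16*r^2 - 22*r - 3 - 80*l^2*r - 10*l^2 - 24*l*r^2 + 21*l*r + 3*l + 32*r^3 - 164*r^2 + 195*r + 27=-10*l^2 + 12*l + 32*r^3 + r^2*(-24*l - 148) + r*(-80*l^2 + 93*l + 157) + 22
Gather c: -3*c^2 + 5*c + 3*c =-3*c^2 + 8*c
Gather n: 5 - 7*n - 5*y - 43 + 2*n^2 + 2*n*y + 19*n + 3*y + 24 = 2*n^2 + n*(2*y + 12) - 2*y - 14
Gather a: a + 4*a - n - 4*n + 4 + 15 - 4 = 5*a - 5*n + 15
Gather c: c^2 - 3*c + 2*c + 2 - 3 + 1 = c^2 - c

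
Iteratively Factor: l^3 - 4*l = (l)*(l^2 - 4) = l*(l - 2)*(l + 2)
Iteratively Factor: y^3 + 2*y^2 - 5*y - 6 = (y + 1)*(y^2 + y - 6) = (y - 2)*(y + 1)*(y + 3)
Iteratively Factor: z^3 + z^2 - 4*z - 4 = (z - 2)*(z^2 + 3*z + 2) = (z - 2)*(z + 2)*(z + 1)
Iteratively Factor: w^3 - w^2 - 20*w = (w + 4)*(w^2 - 5*w) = (w - 5)*(w + 4)*(w)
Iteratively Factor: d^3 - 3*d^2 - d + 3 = (d - 3)*(d^2 - 1) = (d - 3)*(d - 1)*(d + 1)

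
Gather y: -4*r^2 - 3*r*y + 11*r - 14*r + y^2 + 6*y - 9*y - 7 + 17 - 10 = -4*r^2 - 3*r + y^2 + y*(-3*r - 3)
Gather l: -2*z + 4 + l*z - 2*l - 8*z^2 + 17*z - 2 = l*(z - 2) - 8*z^2 + 15*z + 2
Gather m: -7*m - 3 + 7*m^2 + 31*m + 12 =7*m^2 + 24*m + 9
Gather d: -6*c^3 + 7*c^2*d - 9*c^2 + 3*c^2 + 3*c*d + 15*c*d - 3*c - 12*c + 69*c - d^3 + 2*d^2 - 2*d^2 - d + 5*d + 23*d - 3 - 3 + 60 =-6*c^3 - 6*c^2 + 54*c - d^3 + d*(7*c^2 + 18*c + 27) + 54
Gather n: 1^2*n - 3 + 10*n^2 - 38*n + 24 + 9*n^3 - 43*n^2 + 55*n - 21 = 9*n^3 - 33*n^2 + 18*n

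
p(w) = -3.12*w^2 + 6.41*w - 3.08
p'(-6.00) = 43.85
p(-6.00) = -153.86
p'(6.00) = -31.03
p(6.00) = -76.94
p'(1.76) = -4.57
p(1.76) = -1.46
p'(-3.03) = 25.32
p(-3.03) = -51.15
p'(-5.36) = 39.86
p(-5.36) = -127.07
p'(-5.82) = 42.73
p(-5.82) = -146.07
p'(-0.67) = 10.59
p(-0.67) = -8.78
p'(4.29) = -20.36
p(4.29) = -33.00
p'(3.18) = -13.43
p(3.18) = -14.25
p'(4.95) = -24.48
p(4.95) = -47.80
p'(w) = 6.41 - 6.24*w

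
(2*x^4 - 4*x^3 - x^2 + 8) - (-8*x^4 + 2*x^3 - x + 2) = 10*x^4 - 6*x^3 - x^2 + x + 6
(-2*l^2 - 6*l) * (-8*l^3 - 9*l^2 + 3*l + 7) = 16*l^5 + 66*l^4 + 48*l^3 - 32*l^2 - 42*l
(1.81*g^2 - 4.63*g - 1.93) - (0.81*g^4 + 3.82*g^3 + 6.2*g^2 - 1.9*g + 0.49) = -0.81*g^4 - 3.82*g^3 - 4.39*g^2 - 2.73*g - 2.42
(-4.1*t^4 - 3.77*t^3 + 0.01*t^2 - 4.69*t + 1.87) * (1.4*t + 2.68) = -5.74*t^5 - 16.266*t^4 - 10.0896*t^3 - 6.5392*t^2 - 9.9512*t + 5.0116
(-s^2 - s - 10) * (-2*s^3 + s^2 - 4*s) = 2*s^5 + s^4 + 23*s^3 - 6*s^2 + 40*s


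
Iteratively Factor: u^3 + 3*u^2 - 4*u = (u + 4)*(u^2 - u) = u*(u + 4)*(u - 1)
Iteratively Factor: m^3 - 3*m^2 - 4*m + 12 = (m + 2)*(m^2 - 5*m + 6) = (m - 3)*(m + 2)*(m - 2)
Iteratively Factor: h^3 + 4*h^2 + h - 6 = (h - 1)*(h^2 + 5*h + 6) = (h - 1)*(h + 2)*(h + 3)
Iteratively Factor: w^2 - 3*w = (w - 3)*(w)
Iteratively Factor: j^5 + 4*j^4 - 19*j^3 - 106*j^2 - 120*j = (j)*(j^4 + 4*j^3 - 19*j^2 - 106*j - 120) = j*(j + 2)*(j^3 + 2*j^2 - 23*j - 60) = j*(j + 2)*(j + 4)*(j^2 - 2*j - 15) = j*(j + 2)*(j + 3)*(j + 4)*(j - 5)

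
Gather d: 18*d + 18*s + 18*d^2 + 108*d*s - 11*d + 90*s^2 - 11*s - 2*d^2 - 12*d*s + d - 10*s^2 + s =16*d^2 + d*(96*s + 8) + 80*s^2 + 8*s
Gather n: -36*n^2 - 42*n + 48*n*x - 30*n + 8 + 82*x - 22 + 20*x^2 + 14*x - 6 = -36*n^2 + n*(48*x - 72) + 20*x^2 + 96*x - 20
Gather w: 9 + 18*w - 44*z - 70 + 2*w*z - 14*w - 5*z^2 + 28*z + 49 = w*(2*z + 4) - 5*z^2 - 16*z - 12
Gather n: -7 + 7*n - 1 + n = 8*n - 8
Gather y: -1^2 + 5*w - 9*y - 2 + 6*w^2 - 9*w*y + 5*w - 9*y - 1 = 6*w^2 + 10*w + y*(-9*w - 18) - 4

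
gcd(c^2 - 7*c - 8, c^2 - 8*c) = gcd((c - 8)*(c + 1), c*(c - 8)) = c - 8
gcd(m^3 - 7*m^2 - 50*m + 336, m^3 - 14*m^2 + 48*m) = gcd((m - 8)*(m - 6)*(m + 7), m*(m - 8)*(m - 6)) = m^2 - 14*m + 48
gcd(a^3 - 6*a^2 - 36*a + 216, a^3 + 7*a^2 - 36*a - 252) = a^2 - 36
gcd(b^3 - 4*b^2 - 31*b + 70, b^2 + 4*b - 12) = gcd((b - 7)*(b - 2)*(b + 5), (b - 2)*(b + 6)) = b - 2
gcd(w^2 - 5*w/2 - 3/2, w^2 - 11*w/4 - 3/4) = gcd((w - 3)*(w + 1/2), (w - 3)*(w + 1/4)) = w - 3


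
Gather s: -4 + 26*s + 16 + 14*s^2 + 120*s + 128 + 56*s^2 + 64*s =70*s^2 + 210*s + 140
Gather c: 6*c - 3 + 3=6*c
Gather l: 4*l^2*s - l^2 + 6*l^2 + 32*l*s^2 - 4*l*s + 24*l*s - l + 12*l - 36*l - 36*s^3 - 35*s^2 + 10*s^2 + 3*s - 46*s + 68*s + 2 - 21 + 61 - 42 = l^2*(4*s + 5) + l*(32*s^2 + 20*s - 25) - 36*s^3 - 25*s^2 + 25*s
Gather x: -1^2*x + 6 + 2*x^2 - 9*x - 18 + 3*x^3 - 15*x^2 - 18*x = 3*x^3 - 13*x^2 - 28*x - 12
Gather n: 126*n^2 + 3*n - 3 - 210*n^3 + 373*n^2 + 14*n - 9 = -210*n^3 + 499*n^2 + 17*n - 12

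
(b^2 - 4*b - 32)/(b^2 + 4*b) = (b - 8)/b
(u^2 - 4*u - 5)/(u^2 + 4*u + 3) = (u - 5)/(u + 3)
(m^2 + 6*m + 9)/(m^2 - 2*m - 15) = (m + 3)/(m - 5)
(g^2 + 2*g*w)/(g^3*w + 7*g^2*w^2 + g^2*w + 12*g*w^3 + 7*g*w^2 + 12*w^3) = g*(g + 2*w)/(w*(g^3 + 7*g^2*w + g^2 + 12*g*w^2 + 7*g*w + 12*w^2))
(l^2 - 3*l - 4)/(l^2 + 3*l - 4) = (l^2 - 3*l - 4)/(l^2 + 3*l - 4)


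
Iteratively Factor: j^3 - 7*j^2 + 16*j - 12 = (j - 2)*(j^2 - 5*j + 6) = (j - 3)*(j - 2)*(j - 2)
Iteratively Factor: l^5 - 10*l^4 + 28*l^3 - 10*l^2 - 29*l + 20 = (l - 4)*(l^4 - 6*l^3 + 4*l^2 + 6*l - 5) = (l - 4)*(l + 1)*(l^3 - 7*l^2 + 11*l - 5) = (l - 5)*(l - 4)*(l + 1)*(l^2 - 2*l + 1) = (l - 5)*(l - 4)*(l - 1)*(l + 1)*(l - 1)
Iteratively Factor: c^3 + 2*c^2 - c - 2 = (c + 2)*(c^2 - 1) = (c + 1)*(c + 2)*(c - 1)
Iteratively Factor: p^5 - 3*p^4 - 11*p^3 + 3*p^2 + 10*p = (p + 1)*(p^4 - 4*p^3 - 7*p^2 + 10*p) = (p - 5)*(p + 1)*(p^3 + p^2 - 2*p) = (p - 5)*(p + 1)*(p + 2)*(p^2 - p) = p*(p - 5)*(p + 1)*(p + 2)*(p - 1)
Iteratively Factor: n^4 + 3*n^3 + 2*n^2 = (n + 1)*(n^3 + 2*n^2) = (n + 1)*(n + 2)*(n^2) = n*(n + 1)*(n + 2)*(n)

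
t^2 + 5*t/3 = t*(t + 5/3)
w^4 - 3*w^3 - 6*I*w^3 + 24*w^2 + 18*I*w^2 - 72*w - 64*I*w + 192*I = (w - 3)*(w - 8*I)*(w - 2*I)*(w + 4*I)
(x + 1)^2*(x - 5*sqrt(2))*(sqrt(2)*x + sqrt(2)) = sqrt(2)*x^4 - 10*x^3 + 3*sqrt(2)*x^3 - 30*x^2 + 3*sqrt(2)*x^2 - 30*x + sqrt(2)*x - 10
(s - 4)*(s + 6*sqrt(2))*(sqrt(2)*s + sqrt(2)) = sqrt(2)*s^3 - 3*sqrt(2)*s^2 + 12*s^2 - 36*s - 4*sqrt(2)*s - 48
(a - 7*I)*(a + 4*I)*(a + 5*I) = a^3 + 2*I*a^2 + 43*a + 140*I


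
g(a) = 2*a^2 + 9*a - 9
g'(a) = 4*a + 9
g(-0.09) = -9.79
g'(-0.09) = 8.64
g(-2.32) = -19.12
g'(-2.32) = -0.28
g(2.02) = 17.34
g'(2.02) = 17.08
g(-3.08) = -17.75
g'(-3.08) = -3.32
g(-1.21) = -16.96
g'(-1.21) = 4.16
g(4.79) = 80.00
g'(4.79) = 28.16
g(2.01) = 17.17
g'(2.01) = 17.04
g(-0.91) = -15.53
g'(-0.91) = 5.36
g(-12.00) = 171.00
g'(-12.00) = -39.00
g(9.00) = 234.00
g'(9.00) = 45.00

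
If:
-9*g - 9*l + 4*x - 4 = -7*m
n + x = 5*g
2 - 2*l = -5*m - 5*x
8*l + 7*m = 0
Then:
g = -379*x/486 - 227/243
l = 35*x/54 + 7/27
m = -20*x/27 - 8/27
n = -2381*x/486 - 1135/243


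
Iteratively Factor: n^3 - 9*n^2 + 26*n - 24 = (n - 2)*(n^2 - 7*n + 12) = (n - 3)*(n - 2)*(n - 4)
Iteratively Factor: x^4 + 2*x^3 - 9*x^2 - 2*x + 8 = (x - 1)*(x^3 + 3*x^2 - 6*x - 8) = (x - 1)*(x + 4)*(x^2 - x - 2) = (x - 2)*(x - 1)*(x + 4)*(x + 1)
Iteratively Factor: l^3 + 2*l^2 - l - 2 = (l + 1)*(l^2 + l - 2) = (l + 1)*(l + 2)*(l - 1)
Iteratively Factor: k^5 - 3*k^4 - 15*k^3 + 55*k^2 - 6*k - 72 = (k - 2)*(k^4 - k^3 - 17*k^2 + 21*k + 36) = (k - 3)*(k - 2)*(k^3 + 2*k^2 - 11*k - 12) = (k - 3)^2*(k - 2)*(k^2 + 5*k + 4) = (k - 3)^2*(k - 2)*(k + 1)*(k + 4)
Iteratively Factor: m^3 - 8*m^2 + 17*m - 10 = (m - 2)*(m^2 - 6*m + 5) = (m - 2)*(m - 1)*(m - 5)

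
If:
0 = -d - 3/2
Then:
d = -3/2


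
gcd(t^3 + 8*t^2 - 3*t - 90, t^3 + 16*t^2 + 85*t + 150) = t^2 + 11*t + 30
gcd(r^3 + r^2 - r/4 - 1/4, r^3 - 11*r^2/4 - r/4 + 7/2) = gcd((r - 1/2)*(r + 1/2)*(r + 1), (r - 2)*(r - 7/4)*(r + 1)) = r + 1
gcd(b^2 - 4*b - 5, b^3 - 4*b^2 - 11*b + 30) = b - 5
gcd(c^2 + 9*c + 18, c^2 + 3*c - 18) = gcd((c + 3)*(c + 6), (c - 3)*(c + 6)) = c + 6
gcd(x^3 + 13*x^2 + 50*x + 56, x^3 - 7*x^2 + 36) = x + 2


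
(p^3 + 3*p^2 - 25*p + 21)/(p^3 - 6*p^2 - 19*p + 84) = (p^2 + 6*p - 7)/(p^2 - 3*p - 28)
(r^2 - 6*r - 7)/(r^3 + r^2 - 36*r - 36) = (r - 7)/(r^2 - 36)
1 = 1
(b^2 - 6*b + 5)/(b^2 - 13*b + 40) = (b - 1)/(b - 8)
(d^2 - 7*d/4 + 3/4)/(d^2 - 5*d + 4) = (d - 3/4)/(d - 4)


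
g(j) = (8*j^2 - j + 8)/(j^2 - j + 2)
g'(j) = (1 - 2*j)*(8*j^2 - j + 8)/(j^2 - j + 2)^2 + (16*j - 1)/(j^2 - j + 2)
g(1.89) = 9.42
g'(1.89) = 0.83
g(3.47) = 9.54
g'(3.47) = -0.20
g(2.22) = 9.60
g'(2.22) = 0.32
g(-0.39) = 3.78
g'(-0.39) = -0.20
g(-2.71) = 5.76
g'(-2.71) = -0.61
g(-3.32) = 6.09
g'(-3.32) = -0.47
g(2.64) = 9.66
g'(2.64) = -0.01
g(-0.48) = 3.81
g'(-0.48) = -0.45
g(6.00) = 9.06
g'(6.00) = -0.15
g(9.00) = 8.74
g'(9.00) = -0.08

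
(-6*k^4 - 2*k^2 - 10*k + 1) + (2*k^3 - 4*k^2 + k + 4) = -6*k^4 + 2*k^3 - 6*k^2 - 9*k + 5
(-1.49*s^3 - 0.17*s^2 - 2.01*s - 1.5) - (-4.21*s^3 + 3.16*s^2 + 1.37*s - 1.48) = 2.72*s^3 - 3.33*s^2 - 3.38*s - 0.02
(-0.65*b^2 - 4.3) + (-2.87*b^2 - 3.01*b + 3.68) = -3.52*b^2 - 3.01*b - 0.62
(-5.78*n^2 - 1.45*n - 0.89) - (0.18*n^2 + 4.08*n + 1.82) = -5.96*n^2 - 5.53*n - 2.71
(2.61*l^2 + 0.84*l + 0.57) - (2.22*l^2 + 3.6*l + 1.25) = 0.39*l^2 - 2.76*l - 0.68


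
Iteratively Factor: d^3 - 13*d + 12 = (d - 1)*(d^2 + d - 12) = (d - 3)*(d - 1)*(d + 4)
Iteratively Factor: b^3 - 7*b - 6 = (b - 3)*(b^2 + 3*b + 2) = (b - 3)*(b + 1)*(b + 2)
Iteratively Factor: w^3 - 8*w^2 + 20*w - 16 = (w - 2)*(w^2 - 6*w + 8) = (w - 2)^2*(w - 4)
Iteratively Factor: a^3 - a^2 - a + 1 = (a - 1)*(a^2 - 1) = (a - 1)*(a + 1)*(a - 1)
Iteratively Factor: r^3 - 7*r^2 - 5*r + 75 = (r - 5)*(r^2 - 2*r - 15) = (r - 5)^2*(r + 3)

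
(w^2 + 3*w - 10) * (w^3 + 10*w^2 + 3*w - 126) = w^5 + 13*w^4 + 23*w^3 - 217*w^2 - 408*w + 1260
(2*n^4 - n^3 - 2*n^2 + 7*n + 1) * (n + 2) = 2*n^5 + 3*n^4 - 4*n^3 + 3*n^2 + 15*n + 2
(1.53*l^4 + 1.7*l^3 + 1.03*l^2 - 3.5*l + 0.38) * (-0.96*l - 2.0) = -1.4688*l^5 - 4.692*l^4 - 4.3888*l^3 + 1.3*l^2 + 6.6352*l - 0.76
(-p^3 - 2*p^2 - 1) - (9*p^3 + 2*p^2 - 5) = -10*p^3 - 4*p^2 + 4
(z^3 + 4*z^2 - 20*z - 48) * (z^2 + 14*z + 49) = z^5 + 18*z^4 + 85*z^3 - 132*z^2 - 1652*z - 2352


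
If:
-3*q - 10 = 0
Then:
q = -10/3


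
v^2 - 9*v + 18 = (v - 6)*(v - 3)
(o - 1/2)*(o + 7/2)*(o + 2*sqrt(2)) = o^3 + 2*sqrt(2)*o^2 + 3*o^2 - 7*o/4 + 6*sqrt(2)*o - 7*sqrt(2)/2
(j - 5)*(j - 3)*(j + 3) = j^3 - 5*j^2 - 9*j + 45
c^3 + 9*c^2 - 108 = (c - 3)*(c + 6)^2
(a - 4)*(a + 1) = a^2 - 3*a - 4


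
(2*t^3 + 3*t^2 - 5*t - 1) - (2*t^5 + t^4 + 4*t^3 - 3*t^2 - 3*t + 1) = -2*t^5 - t^4 - 2*t^3 + 6*t^2 - 2*t - 2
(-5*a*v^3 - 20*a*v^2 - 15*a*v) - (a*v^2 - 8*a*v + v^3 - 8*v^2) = -5*a*v^3 - 21*a*v^2 - 7*a*v - v^3 + 8*v^2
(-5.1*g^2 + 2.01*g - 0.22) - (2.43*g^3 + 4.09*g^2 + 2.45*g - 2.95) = -2.43*g^3 - 9.19*g^2 - 0.44*g + 2.73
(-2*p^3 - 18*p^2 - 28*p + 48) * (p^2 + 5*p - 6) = -2*p^5 - 28*p^4 - 106*p^3 + 16*p^2 + 408*p - 288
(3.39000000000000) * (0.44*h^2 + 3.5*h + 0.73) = 1.4916*h^2 + 11.865*h + 2.4747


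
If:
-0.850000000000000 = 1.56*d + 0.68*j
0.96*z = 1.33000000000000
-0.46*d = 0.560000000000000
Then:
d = -1.22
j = 1.54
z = 1.39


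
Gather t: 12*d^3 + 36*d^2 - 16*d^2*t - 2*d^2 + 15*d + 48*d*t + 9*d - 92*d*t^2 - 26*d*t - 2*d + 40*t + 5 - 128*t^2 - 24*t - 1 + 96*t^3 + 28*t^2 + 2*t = 12*d^3 + 34*d^2 + 22*d + 96*t^3 + t^2*(-92*d - 100) + t*(-16*d^2 + 22*d + 18) + 4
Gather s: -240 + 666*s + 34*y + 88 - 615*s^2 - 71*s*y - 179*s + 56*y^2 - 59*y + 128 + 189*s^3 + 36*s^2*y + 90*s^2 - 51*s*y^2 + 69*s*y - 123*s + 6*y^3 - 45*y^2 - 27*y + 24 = 189*s^3 + s^2*(36*y - 525) + s*(-51*y^2 - 2*y + 364) + 6*y^3 + 11*y^2 - 52*y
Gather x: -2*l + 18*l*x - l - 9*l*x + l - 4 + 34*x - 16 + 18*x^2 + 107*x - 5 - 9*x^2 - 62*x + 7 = -2*l + 9*x^2 + x*(9*l + 79) - 18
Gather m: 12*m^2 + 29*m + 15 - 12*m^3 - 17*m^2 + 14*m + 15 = -12*m^3 - 5*m^2 + 43*m + 30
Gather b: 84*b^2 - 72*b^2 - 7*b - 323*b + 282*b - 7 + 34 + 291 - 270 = 12*b^2 - 48*b + 48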